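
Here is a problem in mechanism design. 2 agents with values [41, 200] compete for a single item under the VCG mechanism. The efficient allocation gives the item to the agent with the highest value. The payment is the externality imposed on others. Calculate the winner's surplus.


Step 1: The winner is the agent with the highest value: agent 1 with value 200
Step 2: Values of other agents: [41]
Step 3: VCG payment = max of others' values = 41
Step 4: Surplus = 200 - 41 = 159

159


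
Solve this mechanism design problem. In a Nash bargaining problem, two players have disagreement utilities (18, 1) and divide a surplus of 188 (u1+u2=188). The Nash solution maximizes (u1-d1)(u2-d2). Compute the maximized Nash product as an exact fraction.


Step 1: The Nash solution splits surplus symmetrically above the disagreement point
Step 2: u1 = (total + d1 - d2)/2 = (188 + 18 - 1)/2 = 205/2
Step 3: u2 = (total - d1 + d2)/2 = (188 - 18 + 1)/2 = 171/2
Step 4: Nash product = (205/2 - 18) * (171/2 - 1)
Step 5: = 169/2 * 169/2 = 28561/4

28561/4


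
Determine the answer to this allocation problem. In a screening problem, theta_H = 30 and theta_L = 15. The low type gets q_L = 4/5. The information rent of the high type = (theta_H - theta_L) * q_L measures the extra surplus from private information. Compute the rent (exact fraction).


Step 1: theta_H - theta_L = 30 - 15 = 15
Step 2: Information rent = (theta_H - theta_L) * q_L
Step 3: = 15 * 4/5
Step 4: = 12

12


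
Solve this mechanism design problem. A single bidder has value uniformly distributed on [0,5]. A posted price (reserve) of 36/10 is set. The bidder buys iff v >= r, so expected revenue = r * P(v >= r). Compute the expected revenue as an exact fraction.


Step 1: Posted price r = 18/5, value support [0,5]
Step 2: P(v >= r) = (5 - 18/5)/5 = 7/25
Step 3: Expected revenue = r * P(v >= r) = 18/5 * 7/25
Step 4: Revenue = 126/125

126/125


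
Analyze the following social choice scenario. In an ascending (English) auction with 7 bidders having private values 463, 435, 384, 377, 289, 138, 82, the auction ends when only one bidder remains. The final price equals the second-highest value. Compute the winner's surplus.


Step 1: Identify the highest value: 463
Step 2: Identify the second-highest value: 435
Step 3: The final price = second-highest value = 435
Step 4: Surplus = 463 - 435 = 28

28


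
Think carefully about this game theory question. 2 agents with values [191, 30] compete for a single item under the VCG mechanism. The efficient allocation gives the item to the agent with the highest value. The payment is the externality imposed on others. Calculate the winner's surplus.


Step 1: The winner is the agent with the highest value: agent 0 with value 191
Step 2: Values of other agents: [30]
Step 3: VCG payment = max of others' values = 30
Step 4: Surplus = 191 - 30 = 161

161


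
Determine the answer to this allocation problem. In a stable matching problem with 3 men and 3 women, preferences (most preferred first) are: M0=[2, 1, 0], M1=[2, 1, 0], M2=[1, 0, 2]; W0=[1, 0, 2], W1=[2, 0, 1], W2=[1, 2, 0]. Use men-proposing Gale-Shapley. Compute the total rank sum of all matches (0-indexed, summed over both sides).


Step 1: Run Gale-Shapley (men propose, women hold best offer):
  M0 proposes to W2; she accepts
  M1 proposes to W2; she switches from M0
  M2 proposes to W1; she accepts
  M0 proposes to W1; rejected
  M0 proposes to W0; she accepts
Step 2: Final matching: W0-M0, W1-M2, W2-M1
Step 3: 0-indexed ranks (man's rank of his match, then woman's): 2 + 1 + 0 + 0 + 0 + 0
Step 4: Total rank sum = 3

3


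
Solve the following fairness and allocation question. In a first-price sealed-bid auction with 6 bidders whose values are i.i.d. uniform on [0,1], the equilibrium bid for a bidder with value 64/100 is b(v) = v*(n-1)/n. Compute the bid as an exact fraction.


Step 1: The symmetric BNE bidding function is b(v) = v * (n-1) / n
Step 2: Substitute v = 16/25 and n = 6
Step 3: b = 16/25 * 5/6
Step 4: b = 8/15

8/15


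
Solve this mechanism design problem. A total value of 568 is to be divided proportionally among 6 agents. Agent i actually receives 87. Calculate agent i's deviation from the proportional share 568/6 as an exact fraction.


Step 1: Proportional share = 568/6 = 284/3
Step 2: Agent's actual allocation = 87
Step 3: Excess = 87 - 284/3 = -23/3

-23/3


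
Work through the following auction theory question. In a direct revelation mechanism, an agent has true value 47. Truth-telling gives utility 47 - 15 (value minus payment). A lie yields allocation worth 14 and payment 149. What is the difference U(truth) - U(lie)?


Step 1: U(truth) = value - payment = 47 - 15 = 32
Step 2: U(lie) = allocation - payment = 14 - 149 = -135
Step 3: IC gap = 32 - (-135) = 167

167


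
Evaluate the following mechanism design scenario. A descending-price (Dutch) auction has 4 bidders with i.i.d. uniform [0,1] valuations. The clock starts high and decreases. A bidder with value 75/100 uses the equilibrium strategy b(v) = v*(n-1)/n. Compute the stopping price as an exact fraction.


Step 1: Dutch auctions are strategically equivalent to first-price auctions
Step 2: The equilibrium bid is b(v) = v*(n-1)/n
Step 3: b = 3/4 * 3/4
Step 4: b = 9/16

9/16


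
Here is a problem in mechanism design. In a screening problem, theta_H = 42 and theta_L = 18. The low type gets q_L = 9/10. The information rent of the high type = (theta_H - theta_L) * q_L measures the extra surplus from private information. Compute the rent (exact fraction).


Step 1: theta_H - theta_L = 42 - 18 = 24
Step 2: Information rent = (theta_H - theta_L) * q_L
Step 3: = 24 * 9/10
Step 4: = 108/5

108/5


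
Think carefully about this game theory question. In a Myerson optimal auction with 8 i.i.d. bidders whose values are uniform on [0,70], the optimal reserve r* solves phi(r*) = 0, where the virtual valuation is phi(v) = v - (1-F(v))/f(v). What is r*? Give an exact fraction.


Step 1: For U[0,70], F(v) = v/70 and f(v) = 1/70
Step 2: phi(v) = v - (1 - v/70)/(1/70) = v - (70 - v) = 2v - 70
Step 3: Set phi(r*) = 0: 2r* - 70 = 0
Step 4: r* = 70/2 = 35 (the number of bidders n = 8 does not enter)

35


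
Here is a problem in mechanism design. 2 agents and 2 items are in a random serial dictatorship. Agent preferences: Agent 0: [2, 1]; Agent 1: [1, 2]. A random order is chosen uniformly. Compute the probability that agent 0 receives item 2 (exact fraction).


Step 1: Agent 0 wants item 2
Step 2: There are 2 possible orderings of agents
Step 3: In 2 orderings, agent 0 gets item 2
Step 4: Probability = 2/2 = 1

1


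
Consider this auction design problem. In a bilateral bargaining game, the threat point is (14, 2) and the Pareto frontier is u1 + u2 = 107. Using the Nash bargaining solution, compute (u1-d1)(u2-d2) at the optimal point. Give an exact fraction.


Step 1: The Nash solution splits surplus symmetrically above the disagreement point
Step 2: u1 = (total + d1 - d2)/2 = (107 + 14 - 2)/2 = 119/2
Step 3: u2 = (total - d1 + d2)/2 = (107 - 14 + 2)/2 = 95/2
Step 4: Nash product = (119/2 - 14) * (95/2 - 2)
Step 5: = 91/2 * 91/2 = 8281/4

8281/4


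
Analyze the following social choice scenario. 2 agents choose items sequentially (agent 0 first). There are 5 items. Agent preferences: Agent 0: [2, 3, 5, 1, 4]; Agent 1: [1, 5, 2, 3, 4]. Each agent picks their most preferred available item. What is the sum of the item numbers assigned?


Step 1: Agent 0 picks item 2
Step 2: Agent 1 picks item 1
Step 3: Sum = 2 + 1 = 3

3


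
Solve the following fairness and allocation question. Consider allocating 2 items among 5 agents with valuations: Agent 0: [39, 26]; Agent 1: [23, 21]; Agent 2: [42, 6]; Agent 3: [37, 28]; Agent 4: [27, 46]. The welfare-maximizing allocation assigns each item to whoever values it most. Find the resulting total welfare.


Step 1: For each item, find the maximum value among all agents.
Step 2: Item 0 -> Agent 2 (value 42)
Step 3: Item 1 -> Agent 4 (value 46)
Step 4: Total welfare = 42 + 46 = 88

88


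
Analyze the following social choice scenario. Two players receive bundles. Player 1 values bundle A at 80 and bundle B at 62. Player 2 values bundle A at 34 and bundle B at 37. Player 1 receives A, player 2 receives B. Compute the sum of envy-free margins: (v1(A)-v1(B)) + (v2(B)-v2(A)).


Step 1: Player 1's margin = v1(A) - v1(B) = 80 - 62 = 18
Step 2: Player 2's margin = v2(B) - v2(A) = 37 - 34 = 3
Step 3: Total margin = 18 + 3 = 21

21


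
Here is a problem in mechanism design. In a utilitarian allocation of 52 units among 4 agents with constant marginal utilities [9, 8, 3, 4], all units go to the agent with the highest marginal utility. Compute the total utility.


Step 1: The marginal utilities are [9, 8, 3, 4]
Step 2: The highest marginal utility is 9
Step 3: All 52 units go to that agent
Step 4: Total utility = 9 * 52 = 468

468


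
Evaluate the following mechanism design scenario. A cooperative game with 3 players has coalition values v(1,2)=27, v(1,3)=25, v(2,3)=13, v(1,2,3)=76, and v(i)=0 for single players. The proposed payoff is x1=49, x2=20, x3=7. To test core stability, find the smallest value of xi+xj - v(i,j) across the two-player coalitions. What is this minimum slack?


Step 1: Slack for coalition (1,2): x1+x2 - v12 = 69 - 27 = 42
Step 2: Slack for coalition (1,3): x1+x3 - v13 = 56 - 25 = 31
Step 3: Slack for coalition (2,3): x2+x3 - v23 = 27 - 13 = 14
Step 4: Minimum slack = min(42, 31, 14) = 14, attained by (2,3); no pair can gain by deviating, so the allocation is in the core

14


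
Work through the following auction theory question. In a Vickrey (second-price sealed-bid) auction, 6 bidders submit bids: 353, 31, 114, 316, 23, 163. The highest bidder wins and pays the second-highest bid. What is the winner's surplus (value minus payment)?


Step 1: Sort bids in descending order: 353, 316, 163, 114, 31, 23
Step 2: The winning bid is the highest: 353
Step 3: The payment equals the second-highest bid: 316
Step 4: Surplus = winner's bid - payment = 353 - 316 = 37

37


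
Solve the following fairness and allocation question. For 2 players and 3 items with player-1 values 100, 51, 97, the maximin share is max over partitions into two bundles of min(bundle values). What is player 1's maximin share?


Step 1: Item values = 100, 51, 97
Step 2: Enumerate all 2-bundle partitions and take the smaller bundle:
  Partition 1: {100} vs {51,97} -> bundles 100, 148; min = 100
  Partition 2: {51} vs {100,97} -> bundles 51, 197; min = 51
  Partition 3: {97} vs {100,51} -> bundles 97, 151; min = 97
Step 3: MMS = max(100, 51, 97) = 100

100


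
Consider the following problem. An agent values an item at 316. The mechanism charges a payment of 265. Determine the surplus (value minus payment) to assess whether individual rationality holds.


Step 1: Surplus = value - payment = 316 - 265 = 51
Step 2: IR is satisfied (surplus >= 0)

51


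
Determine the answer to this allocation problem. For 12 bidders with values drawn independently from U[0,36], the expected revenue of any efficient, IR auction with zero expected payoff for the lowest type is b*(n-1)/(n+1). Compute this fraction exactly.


Step 1: By Revenue Equivalence, expected revenue = b*(n-1)/(n+1)
Step 2: Substituting n = 12, b = 36
Step 3: Revenue = 36*(12-1)/(12+1) = 36*11/13
Step 4: Revenue = 396/13

396/13


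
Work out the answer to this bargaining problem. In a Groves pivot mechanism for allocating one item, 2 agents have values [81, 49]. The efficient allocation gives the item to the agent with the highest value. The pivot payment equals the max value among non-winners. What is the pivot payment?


Step 1: The efficient winner is agent 0 with value 81
Step 2: Other agents' values: [49]
Step 3: Pivot payment = max(others) = 49
Step 4: The winner pays 49

49


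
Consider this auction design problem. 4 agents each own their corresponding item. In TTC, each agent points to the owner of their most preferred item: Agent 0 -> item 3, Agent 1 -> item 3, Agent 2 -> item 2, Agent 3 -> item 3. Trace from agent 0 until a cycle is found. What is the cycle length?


Step 1: Trace the pointer graph from agent 0: 0 -> 3 -> 3
Step 2: A cycle is detected when we revisit agent 3
Step 3: The cycle is: 3 -> 3
Step 4: Cycle length = 1

1


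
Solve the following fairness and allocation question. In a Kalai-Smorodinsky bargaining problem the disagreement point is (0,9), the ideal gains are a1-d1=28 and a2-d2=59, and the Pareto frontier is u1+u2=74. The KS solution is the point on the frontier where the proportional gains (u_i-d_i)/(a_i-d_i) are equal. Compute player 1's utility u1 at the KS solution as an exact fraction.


Step 1: At the KS point, (u1-d1)/r1 = (u2-d2)/r2 = t and u1+u2 = 74
Step 2: u1 = d1 + r1*t and u2 = d2 + r2*t, so (d1 + r1*t) + (d2 + r2*t) = 74
Step 3: t = (74 - 0 - 9)/(28 + 59) = 65/87
Step 4: u1 = d1 + r1*t = 0 + 28 * 65/87 = 1820/87
Step 5: (Check: u2 = d2 + r2*t = 4618/87; u1+u2 = 1820/87 + 4618/87 = 74, on the frontier.)

1820/87


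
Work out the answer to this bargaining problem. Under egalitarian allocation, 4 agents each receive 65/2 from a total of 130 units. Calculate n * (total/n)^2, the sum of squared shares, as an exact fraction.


Step 1: Each agent's share = 130/4 = 65/2
Step 2: Square of each share = (65/2)^2 = 4225/4
Step 3: Sum of squares = 4 * 4225/4 = 4225

4225


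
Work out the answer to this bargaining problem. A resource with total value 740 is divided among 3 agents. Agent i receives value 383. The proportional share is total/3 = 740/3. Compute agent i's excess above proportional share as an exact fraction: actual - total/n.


Step 1: Proportional share = 740/3
Step 2: Agent's actual allocation = 383
Step 3: Excess = 383 - 740/3 = 409/3

409/3


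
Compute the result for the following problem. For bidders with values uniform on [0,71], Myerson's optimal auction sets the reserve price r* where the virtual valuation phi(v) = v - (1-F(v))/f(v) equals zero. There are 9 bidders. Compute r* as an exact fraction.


Step 1: For U[0,71], F(v) = v/71 and f(v) = 1/71
Step 2: phi(v) = v - (1 - v/71)/(1/71) = v - (71 - v) = 2v - 71
Step 3: Set phi(r*) = 0: 2r* - 71 = 0
Step 4: r* = 71/2 (the number of bidders n = 9 does not enter)

71/2


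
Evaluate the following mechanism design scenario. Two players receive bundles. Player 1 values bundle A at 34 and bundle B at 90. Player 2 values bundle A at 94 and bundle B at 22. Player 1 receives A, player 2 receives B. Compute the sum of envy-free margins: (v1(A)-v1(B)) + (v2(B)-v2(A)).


Step 1: Player 1's margin = v1(A) - v1(B) = 34 - 90 = -56
Step 2: Player 2's margin = v2(B) - v2(A) = 22 - 94 = -72
Step 3: Total margin = -56 + -72 = -128

-128


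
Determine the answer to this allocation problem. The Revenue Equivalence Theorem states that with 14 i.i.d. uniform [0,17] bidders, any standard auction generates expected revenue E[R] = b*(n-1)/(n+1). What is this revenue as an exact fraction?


Step 1: By Revenue Equivalence, expected revenue = b*(n-1)/(n+1)
Step 2: Substituting n = 14, b = 17
Step 3: Revenue = 17*(14-1)/(14+1) = 17*13/15
Step 4: Revenue = 221/15

221/15


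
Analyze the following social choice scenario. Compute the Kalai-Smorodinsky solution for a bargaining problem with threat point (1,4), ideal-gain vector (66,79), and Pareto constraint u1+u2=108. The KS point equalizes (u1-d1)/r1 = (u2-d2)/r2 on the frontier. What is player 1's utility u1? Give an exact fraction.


Step 1: At the KS point, (u1-d1)/r1 = (u2-d2)/r2 = t and u1+u2 = 108
Step 2: u1 = d1 + r1*t and u2 = d2 + r2*t, so (d1 + r1*t) + (d2 + r2*t) = 108
Step 3: t = (108 - 1 - 4)/(66 + 79) = 103/145
Step 4: u1 = d1 + r1*t = 1 + 66 * 103/145 = 6943/145
Step 5: (Check: u2 = d2 + r2*t = 8717/145; u1+u2 = 6943/145 + 8717/145 = 108, on the frontier.)

6943/145


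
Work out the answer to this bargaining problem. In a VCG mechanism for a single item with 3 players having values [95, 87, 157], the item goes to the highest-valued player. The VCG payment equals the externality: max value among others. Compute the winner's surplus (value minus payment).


Step 1: The winner is the agent with the highest value: agent 2 with value 157
Step 2: Values of other agents: [95, 87]
Step 3: VCG payment = max of others' values = 95
Step 4: Surplus = 157 - 95 = 62

62


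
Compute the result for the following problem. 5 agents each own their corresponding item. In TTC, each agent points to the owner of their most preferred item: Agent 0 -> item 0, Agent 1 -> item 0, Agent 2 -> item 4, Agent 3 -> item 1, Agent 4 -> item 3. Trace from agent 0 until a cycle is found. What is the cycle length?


Step 1: Trace the pointer graph from agent 0: 0 -> 0
Step 2: A cycle is detected when we revisit agent 0
Step 3: The cycle is: 0 -> 0
Step 4: Cycle length = 1

1


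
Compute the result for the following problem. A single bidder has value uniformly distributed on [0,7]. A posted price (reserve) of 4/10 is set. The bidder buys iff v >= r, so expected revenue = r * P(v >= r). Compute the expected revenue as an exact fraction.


Step 1: Posted price r = 2/5, value support [0,7]
Step 2: P(v >= r) = (7 - 2/5)/7 = 33/35
Step 3: Expected revenue = r * P(v >= r) = 2/5 * 33/35
Step 4: Revenue = 66/175

66/175


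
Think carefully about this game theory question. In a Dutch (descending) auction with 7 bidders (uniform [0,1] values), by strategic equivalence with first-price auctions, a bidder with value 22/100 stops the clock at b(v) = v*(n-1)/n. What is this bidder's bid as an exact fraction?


Step 1: Dutch auctions are strategically equivalent to first-price auctions
Step 2: The equilibrium bid is b(v) = v*(n-1)/n
Step 3: b = 11/50 * 6/7
Step 4: b = 33/175

33/175


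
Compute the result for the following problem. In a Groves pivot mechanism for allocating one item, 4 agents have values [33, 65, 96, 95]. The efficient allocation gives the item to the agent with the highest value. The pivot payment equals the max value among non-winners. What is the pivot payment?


Step 1: The efficient winner is agent 2 with value 96
Step 2: Other agents' values: [33, 65, 95]
Step 3: Pivot payment = max(others) = 95
Step 4: The winner pays 95

95


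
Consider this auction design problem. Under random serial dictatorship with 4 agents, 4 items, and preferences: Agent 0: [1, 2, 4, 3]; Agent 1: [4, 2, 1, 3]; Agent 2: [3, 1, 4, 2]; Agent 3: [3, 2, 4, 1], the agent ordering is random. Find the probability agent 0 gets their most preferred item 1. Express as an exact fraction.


Step 1: Agent 0 wants item 1
Step 2: There are 24 possible orderings of agents
Step 3: In 20 orderings, agent 0 gets item 1
Step 4: Probability = 20/24 = 5/6

5/6


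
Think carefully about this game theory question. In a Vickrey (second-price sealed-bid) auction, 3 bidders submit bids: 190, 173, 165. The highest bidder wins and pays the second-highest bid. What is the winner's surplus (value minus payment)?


Step 1: Sort bids in descending order: 190, 173, 165
Step 2: The winning bid is the highest: 190
Step 3: The payment equals the second-highest bid: 173
Step 4: Surplus = winner's bid - payment = 190 - 173 = 17

17


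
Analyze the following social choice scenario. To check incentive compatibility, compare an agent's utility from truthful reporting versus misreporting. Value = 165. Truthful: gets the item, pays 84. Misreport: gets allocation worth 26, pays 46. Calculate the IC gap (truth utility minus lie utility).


Step 1: U(truth) = value - payment = 165 - 84 = 81
Step 2: U(lie) = allocation - payment = 26 - 46 = -20
Step 3: IC gap = 81 - (-20) = 101

101


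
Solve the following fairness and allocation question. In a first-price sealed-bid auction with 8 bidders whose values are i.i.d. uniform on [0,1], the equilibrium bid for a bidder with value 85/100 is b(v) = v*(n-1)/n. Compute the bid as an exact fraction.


Step 1: The symmetric BNE bidding function is b(v) = v * (n-1) / n
Step 2: Substitute v = 17/20 and n = 8
Step 3: b = 17/20 * 7/8
Step 4: b = 119/160

119/160


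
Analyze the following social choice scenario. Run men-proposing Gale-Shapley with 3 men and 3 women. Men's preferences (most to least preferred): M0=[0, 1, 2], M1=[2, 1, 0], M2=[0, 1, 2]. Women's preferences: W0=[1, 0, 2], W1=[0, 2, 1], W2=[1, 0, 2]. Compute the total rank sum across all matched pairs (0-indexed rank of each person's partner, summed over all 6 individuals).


Step 1: Run Gale-Shapley (men propose, women hold best offer):
  M0 proposes to W0; she accepts
  M1 proposes to W2; she accepts
  M2 proposes to W0; rejected
  M2 proposes to W1; she accepts
Step 2: Final matching: W0-M0, W1-M2, W2-M1
Step 3: 0-indexed ranks (man's rank of his match, then woman's): 0 + 1 + 1 + 1 + 0 + 0
Step 4: Total rank sum = 3

3


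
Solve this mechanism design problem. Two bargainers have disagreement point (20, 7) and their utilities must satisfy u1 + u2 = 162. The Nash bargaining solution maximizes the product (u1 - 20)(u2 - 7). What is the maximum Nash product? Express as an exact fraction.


Step 1: The Nash solution splits surplus symmetrically above the disagreement point
Step 2: u1 = (total + d1 - d2)/2 = (162 + 20 - 7)/2 = 175/2
Step 3: u2 = (total - d1 + d2)/2 = (162 - 20 + 7)/2 = 149/2
Step 4: Nash product = (175/2 - 20) * (149/2 - 7)
Step 5: = 135/2 * 135/2 = 18225/4

18225/4


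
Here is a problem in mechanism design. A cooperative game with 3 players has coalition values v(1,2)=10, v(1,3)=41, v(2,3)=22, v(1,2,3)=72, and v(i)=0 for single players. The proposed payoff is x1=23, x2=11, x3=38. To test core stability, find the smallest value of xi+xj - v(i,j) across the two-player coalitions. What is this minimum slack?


Step 1: Slack for coalition (1,2): x1+x2 - v12 = 34 - 10 = 24
Step 2: Slack for coalition (1,3): x1+x3 - v13 = 61 - 41 = 20
Step 3: Slack for coalition (2,3): x2+x3 - v23 = 49 - 22 = 27
Step 4: Minimum slack = min(24, 20, 27) = 20, attained by (1,3); no pair can gain by deviating, so the allocation is in the core

20


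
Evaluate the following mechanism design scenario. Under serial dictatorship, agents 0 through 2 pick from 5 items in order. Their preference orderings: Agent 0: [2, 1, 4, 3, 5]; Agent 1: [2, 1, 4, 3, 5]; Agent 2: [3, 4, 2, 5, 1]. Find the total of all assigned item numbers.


Step 1: Agent 0 picks item 2
Step 2: Agent 1 picks item 1
Step 3: Agent 2 picks item 3
Step 4: Sum = 2 + 1 + 3 = 6

6


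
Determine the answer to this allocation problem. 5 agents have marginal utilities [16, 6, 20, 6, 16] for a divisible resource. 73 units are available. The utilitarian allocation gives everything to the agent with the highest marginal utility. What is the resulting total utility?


Step 1: The marginal utilities are [16, 6, 20, 6, 16]
Step 2: The highest marginal utility is 20
Step 3: All 73 units go to that agent
Step 4: Total utility = 20 * 73 = 1460

1460


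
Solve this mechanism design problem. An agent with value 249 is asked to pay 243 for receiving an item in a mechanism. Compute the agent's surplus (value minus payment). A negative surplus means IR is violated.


Step 1: Surplus = value - payment = 249 - 243 = 6
Step 2: IR is satisfied (surplus >= 0)

6


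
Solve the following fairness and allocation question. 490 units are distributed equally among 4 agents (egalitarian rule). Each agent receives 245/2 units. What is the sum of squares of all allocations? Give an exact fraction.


Step 1: Each agent's share = 490/4 = 245/2
Step 2: Square of each share = (245/2)^2 = 60025/4
Step 3: Sum of squares = 4 * 60025/4 = 60025

60025


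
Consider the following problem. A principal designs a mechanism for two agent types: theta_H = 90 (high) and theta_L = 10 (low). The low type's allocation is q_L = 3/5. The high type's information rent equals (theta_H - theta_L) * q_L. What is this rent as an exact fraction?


Step 1: theta_H - theta_L = 90 - 10 = 80
Step 2: Information rent = (theta_H - theta_L) * q_L
Step 3: = 80 * 3/5
Step 4: = 48

48


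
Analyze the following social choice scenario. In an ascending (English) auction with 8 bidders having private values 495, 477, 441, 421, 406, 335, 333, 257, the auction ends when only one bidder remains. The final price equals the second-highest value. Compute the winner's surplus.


Step 1: Identify the highest value: 495
Step 2: Identify the second-highest value: 477
Step 3: The final price = second-highest value = 477
Step 4: Surplus = 495 - 477 = 18

18


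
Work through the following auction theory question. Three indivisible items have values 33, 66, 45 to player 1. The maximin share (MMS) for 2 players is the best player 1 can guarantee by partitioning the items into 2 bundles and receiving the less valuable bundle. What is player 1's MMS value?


Step 1: Item values = 33, 66, 45
Step 2: Enumerate all 2-bundle partitions and take the smaller bundle:
  Partition 1: {33} vs {66,45} -> bundles 33, 111; min = 33
  Partition 2: {66} vs {33,45} -> bundles 66, 78; min = 66
  Partition 3: {45} vs {33,66} -> bundles 45, 99; min = 45
Step 3: MMS = max(33, 66, 45) = 66

66


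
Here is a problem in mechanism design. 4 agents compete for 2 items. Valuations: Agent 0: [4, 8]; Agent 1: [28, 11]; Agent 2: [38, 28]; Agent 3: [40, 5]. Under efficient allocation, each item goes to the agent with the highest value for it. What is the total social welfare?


Step 1: For each item, find the maximum value among all agents.
Step 2: Item 0 -> Agent 3 (value 40)
Step 3: Item 1 -> Agent 2 (value 28)
Step 4: Total welfare = 40 + 28 = 68

68


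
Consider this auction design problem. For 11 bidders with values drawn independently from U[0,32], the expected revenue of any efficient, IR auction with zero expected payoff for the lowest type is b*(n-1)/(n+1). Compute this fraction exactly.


Step 1: By Revenue Equivalence, expected revenue = b*(n-1)/(n+1)
Step 2: Substituting n = 11, b = 32
Step 3: Revenue = 32*(11-1)/(11+1) = 32*10/12
Step 4: Revenue = 320/12 = 80/3

80/3


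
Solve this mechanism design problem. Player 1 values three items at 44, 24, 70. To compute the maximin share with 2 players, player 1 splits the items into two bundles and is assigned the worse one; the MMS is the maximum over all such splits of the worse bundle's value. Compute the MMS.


Step 1: Item values = 44, 24, 70
Step 2: Enumerate all 2-bundle partitions and take the smaller bundle:
  Partition 1: {44} vs {24,70} -> bundles 44, 94; min = 44
  Partition 2: {24} vs {44,70} -> bundles 24, 114; min = 24
  Partition 3: {70} vs {44,24} -> bundles 70, 68; min = 68
Step 3: MMS = max(44, 24, 68) = 68

68


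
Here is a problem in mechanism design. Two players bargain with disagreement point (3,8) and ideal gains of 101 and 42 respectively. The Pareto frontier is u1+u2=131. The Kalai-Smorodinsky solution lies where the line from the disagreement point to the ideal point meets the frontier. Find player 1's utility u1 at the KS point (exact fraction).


Step 1: At the KS point, (u1-d1)/r1 = (u2-d2)/r2 = t and u1+u2 = 131
Step 2: u1 = d1 + r1*t and u2 = d2 + r2*t, so (d1 + r1*t) + (d2 + r2*t) = 131
Step 3: t = (131 - 3 - 8)/(101 + 42) = 120/143
Step 4: u1 = d1 + r1*t = 3 + 101 * 120/143 = 12549/143
Step 5: (Check: u2 = d2 + r2*t = 6184/143; u1+u2 = 12549/143 + 6184/143 = 131, on the frontier.)

12549/143


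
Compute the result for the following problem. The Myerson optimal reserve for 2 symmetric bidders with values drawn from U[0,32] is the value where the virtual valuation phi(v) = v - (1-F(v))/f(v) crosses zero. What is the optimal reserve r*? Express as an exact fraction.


Step 1: For U[0,32], F(v) = v/32 and f(v) = 1/32
Step 2: phi(v) = v - (1 - v/32)/(1/32) = v - (32 - v) = 2v - 32
Step 3: Set phi(r*) = 0: 2r* - 32 = 0
Step 4: r* = 32/2 = 16 (the number of bidders n = 2 does not enter)

16


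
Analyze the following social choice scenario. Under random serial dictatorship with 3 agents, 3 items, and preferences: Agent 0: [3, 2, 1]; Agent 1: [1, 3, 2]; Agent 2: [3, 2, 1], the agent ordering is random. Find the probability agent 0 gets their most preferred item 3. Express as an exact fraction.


Step 1: Agent 0 wants item 3
Step 2: There are 6 possible orderings of agents
Step 3: In 3 orderings, agent 0 gets item 3
Step 4: Probability = 3/6 = 1/2

1/2


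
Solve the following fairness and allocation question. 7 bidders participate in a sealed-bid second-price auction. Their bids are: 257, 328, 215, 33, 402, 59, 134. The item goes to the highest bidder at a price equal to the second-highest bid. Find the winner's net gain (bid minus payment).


Step 1: Sort bids in descending order: 402, 328, 257, 215, 134, 59, 33
Step 2: The winning bid is the highest: 402
Step 3: The payment equals the second-highest bid: 328
Step 4: Surplus = winner's bid - payment = 402 - 328 = 74

74


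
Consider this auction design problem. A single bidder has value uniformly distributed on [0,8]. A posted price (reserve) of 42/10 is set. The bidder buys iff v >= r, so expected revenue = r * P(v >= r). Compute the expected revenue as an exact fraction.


Step 1: Posted price r = 21/5, value support [0,8]
Step 2: P(v >= r) = (8 - 21/5)/8 = 19/40
Step 3: Expected revenue = r * P(v >= r) = 21/5 * 19/40
Step 4: Revenue = 399/200

399/200


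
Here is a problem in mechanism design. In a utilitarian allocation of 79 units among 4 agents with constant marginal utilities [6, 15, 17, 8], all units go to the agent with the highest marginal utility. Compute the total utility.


Step 1: The marginal utilities are [6, 15, 17, 8]
Step 2: The highest marginal utility is 17
Step 3: All 79 units go to that agent
Step 4: Total utility = 17 * 79 = 1343

1343


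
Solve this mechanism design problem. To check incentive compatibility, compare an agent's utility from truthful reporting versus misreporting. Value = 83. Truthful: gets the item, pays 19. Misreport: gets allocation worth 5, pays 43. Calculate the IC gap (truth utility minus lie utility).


Step 1: U(truth) = value - payment = 83 - 19 = 64
Step 2: U(lie) = allocation - payment = 5 - 43 = -38
Step 3: IC gap = 64 - (-38) = 102

102


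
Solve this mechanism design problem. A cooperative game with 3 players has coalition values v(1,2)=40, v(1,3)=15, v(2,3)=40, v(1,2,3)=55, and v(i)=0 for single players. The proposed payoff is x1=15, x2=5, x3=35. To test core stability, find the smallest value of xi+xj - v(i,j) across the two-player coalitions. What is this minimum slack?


Step 1: Slack for coalition (1,2): x1+x2 - v12 = 20 - 40 = -20
Step 2: Slack for coalition (1,3): x1+x3 - v13 = 50 - 15 = 35
Step 3: Slack for coalition (2,3): x2+x3 - v23 = 40 - 40 = 0
Step 4: Minimum slack = min(-20, 35, 0) = -20, attained by (1,2); coalition (1,2) can block (slack < 0), so the allocation is not in the core

-20


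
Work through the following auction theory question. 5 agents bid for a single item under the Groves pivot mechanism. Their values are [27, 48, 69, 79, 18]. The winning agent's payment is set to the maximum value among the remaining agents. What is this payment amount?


Step 1: The efficient winner is agent 3 with value 79
Step 2: Other agents' values: [27, 48, 69, 18]
Step 3: Pivot payment = max(others) = 69
Step 4: The winner pays 69

69


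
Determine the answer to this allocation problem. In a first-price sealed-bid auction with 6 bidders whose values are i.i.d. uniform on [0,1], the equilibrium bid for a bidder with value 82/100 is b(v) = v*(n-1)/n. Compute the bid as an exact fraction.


Step 1: The symmetric BNE bidding function is b(v) = v * (n-1) / n
Step 2: Substitute v = 41/50 and n = 6
Step 3: b = 41/50 * 5/6
Step 4: b = 41/60

41/60


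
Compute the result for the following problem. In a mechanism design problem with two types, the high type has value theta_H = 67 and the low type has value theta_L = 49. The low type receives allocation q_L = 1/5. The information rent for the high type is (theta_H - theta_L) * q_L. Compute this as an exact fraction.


Step 1: theta_H - theta_L = 67 - 49 = 18
Step 2: Information rent = (theta_H - theta_L) * q_L
Step 3: = 18 * 1/5
Step 4: = 18/5

18/5


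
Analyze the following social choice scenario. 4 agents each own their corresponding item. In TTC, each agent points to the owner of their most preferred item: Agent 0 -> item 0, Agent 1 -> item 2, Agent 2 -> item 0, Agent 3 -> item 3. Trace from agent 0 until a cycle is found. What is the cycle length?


Step 1: Trace the pointer graph from agent 0: 0 -> 0
Step 2: A cycle is detected when we revisit agent 0
Step 3: The cycle is: 0 -> 0
Step 4: Cycle length = 1

1


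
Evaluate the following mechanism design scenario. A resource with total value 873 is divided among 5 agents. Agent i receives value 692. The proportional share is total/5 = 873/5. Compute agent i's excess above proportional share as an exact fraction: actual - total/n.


Step 1: Proportional share = 873/5
Step 2: Agent's actual allocation = 692
Step 3: Excess = 692 - 873/5 = 2587/5

2587/5


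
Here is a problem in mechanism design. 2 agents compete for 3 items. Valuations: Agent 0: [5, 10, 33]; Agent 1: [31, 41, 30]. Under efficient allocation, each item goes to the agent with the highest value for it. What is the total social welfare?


Step 1: For each item, find the maximum value among all agents.
Step 2: Item 0 -> Agent 1 (value 31)
Step 3: Item 1 -> Agent 1 (value 41)
Step 4: Item 2 -> Agent 0 (value 33)
Step 5: Total welfare = 31 + 41 + 33 = 105

105


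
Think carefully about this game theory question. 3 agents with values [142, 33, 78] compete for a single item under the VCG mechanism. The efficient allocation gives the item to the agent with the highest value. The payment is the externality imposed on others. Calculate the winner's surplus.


Step 1: The winner is the agent with the highest value: agent 0 with value 142
Step 2: Values of other agents: [33, 78]
Step 3: VCG payment = max of others' values = 78
Step 4: Surplus = 142 - 78 = 64

64


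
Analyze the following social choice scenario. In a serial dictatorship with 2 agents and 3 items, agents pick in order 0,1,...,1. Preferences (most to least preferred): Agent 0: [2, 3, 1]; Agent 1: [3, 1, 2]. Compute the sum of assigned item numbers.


Step 1: Agent 0 picks item 2
Step 2: Agent 1 picks item 3
Step 3: Sum = 2 + 3 = 5

5


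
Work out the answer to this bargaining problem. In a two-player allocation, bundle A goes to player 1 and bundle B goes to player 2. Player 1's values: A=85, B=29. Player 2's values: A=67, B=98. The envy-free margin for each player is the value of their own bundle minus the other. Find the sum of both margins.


Step 1: Player 1's margin = v1(A) - v1(B) = 85 - 29 = 56
Step 2: Player 2's margin = v2(B) - v2(A) = 98 - 67 = 31
Step 3: Total margin = 56 + 31 = 87

87


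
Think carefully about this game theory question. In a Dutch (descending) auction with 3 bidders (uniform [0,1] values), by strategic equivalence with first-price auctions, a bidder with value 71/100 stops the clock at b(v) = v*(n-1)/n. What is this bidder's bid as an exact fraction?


Step 1: Dutch auctions are strategically equivalent to first-price auctions
Step 2: The equilibrium bid is b(v) = v*(n-1)/n
Step 3: b = 71/100 * 2/3
Step 4: b = 71/150

71/150


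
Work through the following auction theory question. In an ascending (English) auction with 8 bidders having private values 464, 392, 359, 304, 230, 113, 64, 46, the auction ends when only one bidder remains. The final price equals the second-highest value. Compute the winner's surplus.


Step 1: Identify the highest value: 464
Step 2: Identify the second-highest value: 392
Step 3: The final price = second-highest value = 392
Step 4: Surplus = 464 - 392 = 72

72


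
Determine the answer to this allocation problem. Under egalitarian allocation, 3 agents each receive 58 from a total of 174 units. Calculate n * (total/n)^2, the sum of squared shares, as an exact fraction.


Step 1: Each agent's share = 174/3 = 58
Step 2: Square of each share = (58)^2 = 3364
Step 3: Sum of squares = 3 * 3364 = 10092

10092


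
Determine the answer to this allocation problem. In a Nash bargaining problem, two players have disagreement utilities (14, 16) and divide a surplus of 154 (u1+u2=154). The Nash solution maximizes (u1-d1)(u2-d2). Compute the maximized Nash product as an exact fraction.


Step 1: The Nash solution splits surplus symmetrically above the disagreement point
Step 2: u1 = (total + d1 - d2)/2 = (154 + 14 - 16)/2 = 76
Step 3: u2 = (total - d1 + d2)/2 = (154 - 14 + 16)/2 = 78
Step 4: Nash product = (76 - 14) * (78 - 16)
Step 5: = 62 * 62 = 3844

3844


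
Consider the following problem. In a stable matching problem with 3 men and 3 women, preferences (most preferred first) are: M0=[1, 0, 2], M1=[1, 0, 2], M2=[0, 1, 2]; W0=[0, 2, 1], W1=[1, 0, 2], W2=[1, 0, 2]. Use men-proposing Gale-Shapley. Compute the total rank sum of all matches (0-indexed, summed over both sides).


Step 1: Run Gale-Shapley (men propose, women hold best offer):
  M0 proposes to W1; she accepts
  M1 proposes to W1; she switches from M0
  M2 proposes to W0; she accepts
  M0 proposes to W0; she switches from M2
  M2 proposes to W1; rejected
  M2 proposes to W2; she accepts
Step 2: Final matching: W0-M0, W1-M1, W2-M2
Step 3: 0-indexed ranks (man's rank of his match, then woman's): 1 + 0 + 0 + 0 + 2 + 2
Step 4: Total rank sum = 5

5


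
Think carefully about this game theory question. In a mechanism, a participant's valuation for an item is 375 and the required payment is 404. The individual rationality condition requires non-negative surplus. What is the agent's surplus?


Step 1: Surplus = value - payment = 375 - 404 = -29
Step 2: IR is violated (surplus < 0)

-29


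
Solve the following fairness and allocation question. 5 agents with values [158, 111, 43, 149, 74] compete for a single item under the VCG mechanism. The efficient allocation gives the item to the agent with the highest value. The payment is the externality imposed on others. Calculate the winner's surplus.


Step 1: The winner is the agent with the highest value: agent 0 with value 158
Step 2: Values of other agents: [111, 43, 149, 74]
Step 3: VCG payment = max of others' values = 149
Step 4: Surplus = 158 - 149 = 9

9


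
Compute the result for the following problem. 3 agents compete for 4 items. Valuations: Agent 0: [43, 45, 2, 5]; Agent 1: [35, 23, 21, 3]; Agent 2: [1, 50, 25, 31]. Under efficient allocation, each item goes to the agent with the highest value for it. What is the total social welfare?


Step 1: For each item, find the maximum value among all agents.
Step 2: Item 0 -> Agent 0 (value 43)
Step 3: Item 1 -> Agent 2 (value 50)
Step 4: Item 2 -> Agent 2 (value 25)
Step 5: Item 3 -> Agent 2 (value 31)
Step 6: Total welfare = 43 + 50 + 25 + 31 = 149

149


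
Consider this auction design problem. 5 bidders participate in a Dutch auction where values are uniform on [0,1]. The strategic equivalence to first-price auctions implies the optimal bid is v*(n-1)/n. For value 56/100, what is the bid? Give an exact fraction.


Step 1: Dutch auctions are strategically equivalent to first-price auctions
Step 2: The equilibrium bid is b(v) = v*(n-1)/n
Step 3: b = 14/25 * 4/5
Step 4: b = 56/125

56/125


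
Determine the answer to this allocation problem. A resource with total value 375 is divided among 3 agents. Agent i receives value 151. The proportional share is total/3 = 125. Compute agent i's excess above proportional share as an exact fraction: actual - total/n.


Step 1: Proportional share = 375/3 = 125
Step 2: Agent's actual allocation = 151
Step 3: Excess = 151 - 125 = 26

26


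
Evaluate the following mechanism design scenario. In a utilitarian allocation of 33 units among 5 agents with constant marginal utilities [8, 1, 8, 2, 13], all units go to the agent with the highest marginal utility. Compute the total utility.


Step 1: The marginal utilities are [8, 1, 8, 2, 13]
Step 2: The highest marginal utility is 13
Step 3: All 33 units go to that agent
Step 4: Total utility = 13 * 33 = 429

429
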